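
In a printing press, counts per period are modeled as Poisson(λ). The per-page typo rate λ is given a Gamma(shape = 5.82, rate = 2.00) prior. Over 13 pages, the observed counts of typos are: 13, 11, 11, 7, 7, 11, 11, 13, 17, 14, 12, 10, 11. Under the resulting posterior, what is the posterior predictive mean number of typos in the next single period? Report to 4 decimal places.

With a Gamma(shape α, rate β) prior, the Poisson likelihood is conjugate: the posterior is Gamma(α + ΣXᵢ, β + n).
Sum of counts S = 148 over n = 13 pages.
Posterior: Gamma(α+S, β+n) = Gamma(5.82+148, 2.00+13) = Gamma(153.82, 15.00).
The predictive distribution for one future period is NegBinom with mean α/β = 10.2547.

10.2547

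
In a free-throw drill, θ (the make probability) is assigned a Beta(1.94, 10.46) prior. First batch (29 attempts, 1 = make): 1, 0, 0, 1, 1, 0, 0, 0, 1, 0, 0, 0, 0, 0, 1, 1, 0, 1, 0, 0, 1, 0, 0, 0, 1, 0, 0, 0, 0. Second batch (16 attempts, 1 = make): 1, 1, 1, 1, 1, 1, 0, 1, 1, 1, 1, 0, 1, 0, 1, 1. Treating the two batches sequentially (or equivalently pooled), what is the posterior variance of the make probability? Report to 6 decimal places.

The Beta prior is conjugate to a Binomial/Bernoulli likelihood; the update adds successes to α and failures to β.
After batch 1: Beta(1.94+9, 10.46+20) = Beta(10.94, 30.46).
After batch 2: Beta(10.94+13, 30.46+3) = Beta(23.94, 33.46).
Var = αβ/((α+β)²(α+β+1)) = 23.94·33.46/(57.40²·58.40) = 0.004163.

0.004163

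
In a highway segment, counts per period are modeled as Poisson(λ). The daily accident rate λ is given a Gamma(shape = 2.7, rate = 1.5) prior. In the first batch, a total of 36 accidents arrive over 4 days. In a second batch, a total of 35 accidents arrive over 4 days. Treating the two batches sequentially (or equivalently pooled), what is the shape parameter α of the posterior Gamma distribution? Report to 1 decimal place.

With a Gamma(shape α, rate β) prior, the Poisson likelihood is conjugate: the posterior is Gamma(α + ΣXᵢ, β + n).
After batch 1: Gamma(α+S, β+n) = Gamma(2.7+36, 1.5+4) = Gamma(38.7, 5.5).
After batch 2: Gamma(α+S, β+n) = Gamma(38.7+35, 5.5+4) = Gamma(73.7, 9.5).
Posterior α = 73.7.

73.7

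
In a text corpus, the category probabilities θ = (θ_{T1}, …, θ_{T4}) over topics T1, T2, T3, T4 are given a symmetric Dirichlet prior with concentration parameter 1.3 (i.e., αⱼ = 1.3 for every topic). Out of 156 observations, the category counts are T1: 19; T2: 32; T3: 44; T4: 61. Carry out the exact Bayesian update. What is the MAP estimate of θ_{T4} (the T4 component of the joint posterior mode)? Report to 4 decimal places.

0.3899

The Dirichlet prior is conjugate to the Multinomial likelihood: each posterior αⱼ = prior αⱼ + observed count nⱼ.
Posterior concentration: (20.3, 33.3, 45.3, 62.3), total = 161.2.
Joint mode component: (α_{T4}−1)/(Σα−K) = 61.3/157.2 = 0.3899.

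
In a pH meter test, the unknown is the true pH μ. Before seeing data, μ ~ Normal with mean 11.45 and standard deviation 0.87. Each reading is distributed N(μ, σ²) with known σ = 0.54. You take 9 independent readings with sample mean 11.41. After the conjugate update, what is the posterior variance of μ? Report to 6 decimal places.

0.031070

For Normal data with known variance σ², a Normal(μ₀, σ₀²) prior on μ is conjugate. Posterior precision = 1/σ₀² + n/σ²; posterior mean is the precision-weighted average of μ₀ and x̄.
σ₀² = 0.87² = 0.7569, σ² = 0.54² = 0.2916; σ² + n·σ₀² = 0.2916 + 9·0.7569 = 7.1037.
Posterior precision = 1/σ₀² + n/σ² = 1/0.7569 + 9/0.2916 = (σ² + n·σ₀²)/(σ₀²σ²) = 7.1037/(0.7569·0.2916); posterior variance σₙ² = σ₀²σ²/(σ² + n·σ₀²) = 0.7569·0.2916/7.1037 = 0.031070.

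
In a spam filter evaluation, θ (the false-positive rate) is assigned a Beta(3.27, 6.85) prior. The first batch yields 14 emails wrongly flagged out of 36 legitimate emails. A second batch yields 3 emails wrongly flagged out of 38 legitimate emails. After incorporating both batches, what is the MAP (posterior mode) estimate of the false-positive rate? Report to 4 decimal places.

0.2347

The Beta prior is conjugate to a Binomial/Bernoulli likelihood; the update adds successes to α and failures to β.
After batch 1: Beta(3.27+14, 6.85+22) = Beta(17.27, 28.85).
After batch 2: Beta(17.27+3, 28.85+35) = Beta(20.27, 63.85).
Mode of Beta(a,b) for a,b>1 is (a−1)/(a+b−2) = 19.27/82.12 = 0.2347.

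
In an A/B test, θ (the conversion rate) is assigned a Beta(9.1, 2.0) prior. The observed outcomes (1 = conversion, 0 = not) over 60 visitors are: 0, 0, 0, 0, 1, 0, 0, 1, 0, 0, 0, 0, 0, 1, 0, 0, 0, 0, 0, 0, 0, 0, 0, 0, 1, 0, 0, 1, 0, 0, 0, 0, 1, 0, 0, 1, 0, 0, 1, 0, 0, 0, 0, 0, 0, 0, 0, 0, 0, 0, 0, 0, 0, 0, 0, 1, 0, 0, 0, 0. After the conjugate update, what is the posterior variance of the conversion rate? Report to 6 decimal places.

0.002632

The Beta prior is conjugate to a Binomial/Bernoulli likelihood; the update adds successes to α and failures to β.
Posterior: Beta(α+k, β+n−k) = Beta(9.1+9, 2.0+51) = Beta(18.1, 53.0).
Var = αβ/((α+β)²(α+β+1)) = 18.1·53.0/(71.1²·72.1) = 0.002632.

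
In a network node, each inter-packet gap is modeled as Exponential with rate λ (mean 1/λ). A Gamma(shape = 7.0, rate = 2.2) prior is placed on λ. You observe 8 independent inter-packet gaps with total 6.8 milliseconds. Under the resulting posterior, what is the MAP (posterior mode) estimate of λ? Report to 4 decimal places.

With a Gamma(shape α, rate β) prior on the exponential rate λ, the posterior after n observations with total T = Σxᵢ is Gamma(α+n, β+T).
Posterior: Gamma(7.0+8, 2.2+6.8) = Gamma(15.0, 9.0).
Mode = (α−1)/β = 1.5556.

1.5556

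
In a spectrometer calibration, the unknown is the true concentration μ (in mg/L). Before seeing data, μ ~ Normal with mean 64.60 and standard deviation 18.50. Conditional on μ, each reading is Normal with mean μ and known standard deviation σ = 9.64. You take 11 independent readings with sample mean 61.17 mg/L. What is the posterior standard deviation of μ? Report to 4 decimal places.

2.8713

For Normal data with known variance σ², a Normal(μ₀, σ₀²) prior on μ is conjugate. Posterior precision = 1/σ₀² + n/σ²; posterior mean is the precision-weighted average of μ₀ and x̄.
σ₀² = 18.50² = 342.25, σ² = 9.64² = 92.9296; σ² + n·σ₀² = 92.9296 + 11·342.25 = 3857.6796.
Posterior precision = 1/σ₀² + n/σ² = 1/342.25 + 11/92.9296 = (σ² + n·σ₀²)/(σ₀²σ²) = 3857.6796/(342.25·92.9296); posterior variance σₙ² = σ₀²σ²/(σ² + n·σ₀²) = 342.25·92.9296/3857.6796 = 8.244634.
Posterior SD = √σₙ² = √(342.25·92.9296/3857.6796) = 2.8713.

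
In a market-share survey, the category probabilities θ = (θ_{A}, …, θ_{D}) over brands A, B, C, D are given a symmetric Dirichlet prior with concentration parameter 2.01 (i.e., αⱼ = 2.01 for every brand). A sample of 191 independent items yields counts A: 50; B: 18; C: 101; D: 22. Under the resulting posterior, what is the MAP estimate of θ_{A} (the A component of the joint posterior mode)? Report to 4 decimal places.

The Dirichlet prior is conjugate to the Multinomial likelihood: each posterior αⱼ = prior αⱼ + observed count nⱼ.
Posterior concentration: (52.01, 20.01, 103.01, 24.01), total = 199.04.
Joint mode component: (α_{A}−1)/(Σα−K) = 51.01/195.04 = 0.2615.

0.2615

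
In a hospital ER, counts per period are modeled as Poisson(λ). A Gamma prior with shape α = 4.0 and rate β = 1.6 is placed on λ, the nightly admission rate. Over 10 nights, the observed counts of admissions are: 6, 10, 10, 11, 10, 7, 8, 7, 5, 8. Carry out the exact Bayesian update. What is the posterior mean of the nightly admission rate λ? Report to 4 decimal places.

7.4138

With a Gamma(shape α, rate β) prior, the Poisson likelihood is conjugate: the posterior is Gamma(α + ΣXᵢ, β + n).
Sum of counts S = 82 over n = 10 nights.
Posterior: Gamma(α+S, β+n) = Gamma(4.0+82, 1.6+10) = Gamma(86.0, 11.6).
Posterior mean = α/β = 86.0/11.6 = 7.4138.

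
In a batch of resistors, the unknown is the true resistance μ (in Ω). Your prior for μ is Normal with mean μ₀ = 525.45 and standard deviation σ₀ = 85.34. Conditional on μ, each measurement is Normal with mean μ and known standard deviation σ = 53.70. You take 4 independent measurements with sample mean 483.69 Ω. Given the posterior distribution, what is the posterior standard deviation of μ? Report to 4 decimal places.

25.6123

For Normal data with known variance σ², a Normal(μ₀, σ₀²) prior on μ is conjugate. Posterior precision = 1/σ₀² + n/σ²; posterior mean is the precision-weighted average of μ₀ and x̄.
σ₀² = 85.34² = 7282.9156, σ² = 53.70² = 2883.69; σ² + n·σ₀² = 2883.69 + 4·7282.9156 = 32015.3524.
Posterior precision = 1/σ₀² + n/σ² = 1/7282.9156 + 4/2883.69 = (σ² + n·σ₀²)/(σ₀²σ²) = 32015.3524/(7282.9156·2883.69); posterior variance σₙ² = σ₀²σ²/(σ² + n·σ₀²) = 7282.9156·2883.69/32015.3524 = 655.987497.
Posterior SD = √σₙ² = √(7282.9156·2883.69/32015.3524) = 25.6123.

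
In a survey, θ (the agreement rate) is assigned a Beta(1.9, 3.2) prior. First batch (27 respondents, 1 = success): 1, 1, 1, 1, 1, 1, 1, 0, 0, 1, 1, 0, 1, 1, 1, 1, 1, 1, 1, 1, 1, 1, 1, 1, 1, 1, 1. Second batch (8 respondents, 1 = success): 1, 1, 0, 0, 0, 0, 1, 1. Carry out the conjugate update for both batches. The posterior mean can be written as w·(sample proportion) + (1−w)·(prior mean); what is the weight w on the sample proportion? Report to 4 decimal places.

0.8728

The Beta prior is conjugate to a Binomial/Bernoulli likelihood; the update adds successes to α and failures to β.
Total number of respondents: n = 27 + 8 = 35.
Posterior mean = (α₀+k)/(α₀+β₀+n) = [n/(α₀+β₀+n)]·(k/n) + [(α₀+β₀)/(α₀+β₀+n)]·α₀/(α₀+β₀), so only n and the prior enter the weight.
The weight on the data is w = n/(α₀+β₀+n) = 35/(1.9+3.2+35) = 35/40.1 = 0.8728.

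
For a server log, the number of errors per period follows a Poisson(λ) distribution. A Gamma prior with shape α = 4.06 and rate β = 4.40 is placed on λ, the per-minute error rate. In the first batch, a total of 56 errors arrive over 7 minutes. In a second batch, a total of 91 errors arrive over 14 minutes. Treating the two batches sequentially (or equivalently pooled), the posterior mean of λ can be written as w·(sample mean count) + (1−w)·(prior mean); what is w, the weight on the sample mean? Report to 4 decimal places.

0.8268

With a Gamma(shape α, rate β) prior, the Poisson likelihood is conjugate: the posterior is Gamma(α + ΣXᵢ, β + n).
Total number of minutes: n = 7 + 14 = 21.
Posterior mean = (α₀+S)/(β₀+n) = [n/(β₀+n)]·(S/n) + [β₀/(β₀+n)]·(α₀/β₀), so only n and β₀ enter the weight.
Weight on data w = n/(β₀+n) = 21/(4.40+21) = 21/25.40 = 0.8268.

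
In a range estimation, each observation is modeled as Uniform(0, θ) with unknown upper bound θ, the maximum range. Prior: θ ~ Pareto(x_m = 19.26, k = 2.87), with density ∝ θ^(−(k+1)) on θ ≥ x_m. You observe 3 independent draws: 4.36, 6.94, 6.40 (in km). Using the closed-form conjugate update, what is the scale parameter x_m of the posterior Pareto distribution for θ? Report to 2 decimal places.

19.26

A Pareto(scale x_m, shape k) prior on the upper bound θ of Uniform(0, θ) is conjugate: posterior is Pareto(max(x_m, max xᵢ), k + n).
Sample maximum = 6.94; prior scale x_m = 19.26 → posterior scale = max = 19.26.
Posterior shape = 2.87 + 3 = 5.87.
Posterior scale x_m = 19.26.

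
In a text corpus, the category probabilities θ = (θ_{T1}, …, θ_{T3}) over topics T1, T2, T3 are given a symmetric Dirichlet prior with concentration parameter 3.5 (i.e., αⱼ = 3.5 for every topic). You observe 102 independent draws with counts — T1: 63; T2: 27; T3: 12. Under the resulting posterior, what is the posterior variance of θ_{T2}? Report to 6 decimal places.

The Dirichlet prior is conjugate to the Multinomial likelihood: each posterior αⱼ = prior αⱼ + observed count nⱼ.
Posterior concentration: (66.5, 30.5, 15.5), total = 112.5.
Var[θ_j] = α_j(Σα−α_j)/((Σα)²(Σα+1)) = 30.5·82.0/(112.5²·113.5) = 0.001741.

0.001741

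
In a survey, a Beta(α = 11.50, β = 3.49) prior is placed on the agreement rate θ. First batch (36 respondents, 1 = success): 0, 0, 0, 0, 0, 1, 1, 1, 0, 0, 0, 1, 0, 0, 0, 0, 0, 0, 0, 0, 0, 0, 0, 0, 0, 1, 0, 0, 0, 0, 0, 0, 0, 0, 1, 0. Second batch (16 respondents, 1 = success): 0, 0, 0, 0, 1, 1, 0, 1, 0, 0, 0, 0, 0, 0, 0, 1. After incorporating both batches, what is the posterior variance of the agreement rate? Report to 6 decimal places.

0.003205

The Beta prior is conjugate to a Binomial/Bernoulli likelihood; the update adds successes to α and failures to β.
After batch 1: Beta(11.50+6, 3.49+30) = Beta(17.50, 33.49).
After batch 2: Beta(17.50+4, 33.49+12) = Beta(21.50, 45.49).
Var = αβ/((α+β)²(α+β+1)) = 21.50·45.49/(66.99²·67.99) = 0.003205.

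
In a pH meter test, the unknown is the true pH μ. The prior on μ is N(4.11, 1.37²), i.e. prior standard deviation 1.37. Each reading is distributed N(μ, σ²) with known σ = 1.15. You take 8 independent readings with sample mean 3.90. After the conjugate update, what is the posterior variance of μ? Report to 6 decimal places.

0.151931

For Normal data with known variance σ², a Normal(μ₀, σ₀²) prior on μ is conjugate. Posterior precision = 1/σ₀² + n/σ²; posterior mean is the precision-weighted average of μ₀ and x̄.
σ₀² = 1.37² = 1.8769, σ² = 1.15² = 1.3225; σ² + n·σ₀² = 1.3225 + 8·1.8769 = 16.3377.
Posterior precision = 1/σ₀² + n/σ² = 1/1.8769 + 8/1.3225 = (σ² + n·σ₀²)/(σ₀²σ²) = 16.3377/(1.8769·1.3225); posterior variance σₙ² = σ₀²σ²/(σ² + n·σ₀²) = 1.8769·1.3225/16.3377 = 0.151931.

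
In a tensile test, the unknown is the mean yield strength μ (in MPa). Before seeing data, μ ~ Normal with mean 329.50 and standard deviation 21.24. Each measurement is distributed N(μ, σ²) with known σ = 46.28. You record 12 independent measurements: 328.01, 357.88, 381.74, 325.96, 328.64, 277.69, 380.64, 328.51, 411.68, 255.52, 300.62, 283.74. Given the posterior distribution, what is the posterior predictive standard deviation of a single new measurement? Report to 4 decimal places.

For Normal data with known variance σ², a Normal(μ₀, σ₀²) prior on μ is conjugate. Posterior precision = 1/σ₀² + n/σ²; posterior mean is the precision-weighted average of μ₀ and x̄.
σ₀² = 21.24² = 451.1376, σ² = 46.28² = 2141.8384; σ² + n·σ₀² = 2141.8384 + 12·451.1376 = 7555.4896.
Posterior precision = 1/σ₀² + n/σ² = 1/451.1376 + 12/2141.8384 = (σ² + n·σ₀²)/(σ₀²σ²) = 7555.4896/(451.1376·2141.8384); posterior variance σₙ² = σ₀²σ²/(σ² + n·σ₀²) = 451.1376·2141.8384/7555.4896 = 127.888977.
Predictive variance for one new observation = σₙ² + σ² = 451.1376·2141.8384/7555.4896 + 2141.8384 = σ²·(σ₀² + 7555.4896)/7555.4896 = 2141.8384·8006.6272/7555.4896 = 2269.727377; SD = √(2141.8384·8006.6272/7555.4896) = 47.6417.

47.6417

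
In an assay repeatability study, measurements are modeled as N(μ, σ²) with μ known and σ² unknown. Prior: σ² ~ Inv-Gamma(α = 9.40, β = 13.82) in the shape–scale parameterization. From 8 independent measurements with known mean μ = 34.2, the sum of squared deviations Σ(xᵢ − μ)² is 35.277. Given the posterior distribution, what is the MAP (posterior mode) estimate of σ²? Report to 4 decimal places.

2.1846

With known mean μ and an Inverse-Gamma(α, β) prior on σ², the Normal likelihood is conjugate: posterior is Inv-Gamma(α + n/2, β + Σ(xᵢ−μ)²/2).
Posterior: Inv-Gamma(9.40 + 8/2, 13.82 + 35.277/2) = Inv-Gamma(13.40, 31.4585).
Mode = β/(α+1) = 31.4585/14.40 = 2.1846.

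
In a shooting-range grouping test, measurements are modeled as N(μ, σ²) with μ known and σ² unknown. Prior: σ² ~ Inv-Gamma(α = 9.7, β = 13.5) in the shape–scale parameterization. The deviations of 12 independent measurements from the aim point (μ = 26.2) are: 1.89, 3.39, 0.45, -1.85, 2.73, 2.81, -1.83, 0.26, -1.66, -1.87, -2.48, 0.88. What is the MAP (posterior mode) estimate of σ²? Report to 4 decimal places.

2.3243

With known mean μ and an Inverse-Gamma(α, β) prior on σ², the Normal likelihood is conjugate: posterior is Inv-Gamma(α + n/2, β + Σ(xᵢ−μ)²/2).
Σ(xᵢ−μ)² = (1.89)² + (3.39)² + (0.45)² + (-1.85)² + (2.73)² + (2.81)² + (-1.83)² + (0.26)² + (-1.66)² + (-1.87)² + (-2.48)² + (0.88)² = 50.6320.
Posterior: Inv-Gamma(9.7 + 12/2, 13.5 + 50.6320/2) = Inv-Gamma(15.70, 38.81600).
Mode = β/(α+1) = 38.81600/16.70 = 2.3243.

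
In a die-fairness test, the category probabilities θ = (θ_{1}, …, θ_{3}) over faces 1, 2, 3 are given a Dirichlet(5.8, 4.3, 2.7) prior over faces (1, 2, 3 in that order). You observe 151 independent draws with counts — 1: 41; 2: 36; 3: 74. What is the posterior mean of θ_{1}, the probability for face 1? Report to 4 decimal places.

0.2857

The Dirichlet prior is conjugate to the Multinomial likelihood: each posterior αⱼ = prior αⱼ + observed count nⱼ.
Posterior concentration: (46.8, 40.3, 76.7), total = 163.8.
E[θ_{1}|data] = α_{1}/Σα = 46.8/163.8 = 0.2857.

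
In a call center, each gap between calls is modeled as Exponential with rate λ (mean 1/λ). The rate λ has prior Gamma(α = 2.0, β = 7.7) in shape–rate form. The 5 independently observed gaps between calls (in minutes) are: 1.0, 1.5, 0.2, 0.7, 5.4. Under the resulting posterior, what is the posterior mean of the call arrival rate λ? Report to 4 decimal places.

0.4242

With a Gamma(shape α, rate β) prior on the exponential rate λ, the posterior after n observations with total T = Σxᵢ is Gamma(α+n, β+T).
Sum of observations T = 8.8 minutes; n = 5.
Posterior: Gamma(2.0+5, 7.7+8.8) = Gamma(7.0, 16.5).
Posterior mean of λ = α/β = 7.0/16.5 = 0.4242.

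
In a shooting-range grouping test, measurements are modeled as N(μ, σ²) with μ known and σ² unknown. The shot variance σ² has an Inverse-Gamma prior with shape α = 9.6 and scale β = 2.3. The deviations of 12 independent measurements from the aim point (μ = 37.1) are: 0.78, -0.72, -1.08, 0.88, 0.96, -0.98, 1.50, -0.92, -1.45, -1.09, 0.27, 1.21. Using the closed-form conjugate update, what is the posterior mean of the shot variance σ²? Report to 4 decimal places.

With known mean μ and an Inverse-Gamma(α, β) prior on σ², the Normal likelihood is conjugate: posterior is Inv-Gamma(α + n/2, β + Σ(xᵢ−μ)²/2).
Σ(xᵢ−μ)² = (0.78)² + (-0.72)² + (-1.08)² + (0.88)² + (0.96)² + (-0.98)² + (1.50)² + (-0.92)² + (-1.45)² + (-1.09)² + (0.27)² + (1.21)² = 12.8736.
Posterior: Inv-Gamma(9.6 + 12/2, 2.3 + 12.8736/2) = Inv-Gamma(15.60, 8.73680).
E[σ²|data] = β/(α−1) = 8.73680/14.60 = 0.5984.

0.5984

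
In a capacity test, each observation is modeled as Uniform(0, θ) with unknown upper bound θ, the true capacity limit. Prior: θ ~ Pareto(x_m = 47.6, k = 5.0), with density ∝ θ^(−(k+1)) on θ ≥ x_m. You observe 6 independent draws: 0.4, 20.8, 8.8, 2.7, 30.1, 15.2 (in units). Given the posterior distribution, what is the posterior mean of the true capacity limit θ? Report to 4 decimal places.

52.3600

A Pareto(scale x_m, shape k) prior on the upper bound θ of Uniform(0, θ) is conjugate: posterior is Pareto(max(x_m, max xᵢ), k + n).
Sample maximum = 30.1; prior scale x_m = 47.6 → posterior scale = max = 47.6.
Posterior shape = 5.0 + 6 = 11.0.
E[θ|data] = k·x_m/(k−1) = 11.0·47.6/10.0 = 52.3600.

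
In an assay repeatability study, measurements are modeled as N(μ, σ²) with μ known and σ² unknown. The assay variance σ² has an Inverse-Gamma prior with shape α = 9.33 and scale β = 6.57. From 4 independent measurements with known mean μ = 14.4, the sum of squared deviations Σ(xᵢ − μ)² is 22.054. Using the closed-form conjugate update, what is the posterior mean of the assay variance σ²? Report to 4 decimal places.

1.7035

With known mean μ and an Inverse-Gamma(α, β) prior on σ², the Normal likelihood is conjugate: posterior is Inv-Gamma(α + n/2, β + Σ(xᵢ−μ)²/2).
Posterior: Inv-Gamma(9.33 + 4/2, 6.57 + 22.054/2) = Inv-Gamma(11.33, 17.5970).
E[σ²|data] = β/(α−1) = 17.5970/10.33 = 1.7035.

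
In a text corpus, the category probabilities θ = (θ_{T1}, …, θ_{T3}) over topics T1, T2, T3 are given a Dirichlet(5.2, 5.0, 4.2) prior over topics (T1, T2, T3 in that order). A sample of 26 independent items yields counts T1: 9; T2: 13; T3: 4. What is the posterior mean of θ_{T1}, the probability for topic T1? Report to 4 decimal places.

The Dirichlet prior is conjugate to the Multinomial likelihood: each posterior αⱼ = prior αⱼ + observed count nⱼ.
Posterior concentration: (14.2, 18.0, 8.2), total = 40.4.
E[θ_{T1}|data] = α_{T1}/Σα = 14.2/40.4 = 0.3515.

0.3515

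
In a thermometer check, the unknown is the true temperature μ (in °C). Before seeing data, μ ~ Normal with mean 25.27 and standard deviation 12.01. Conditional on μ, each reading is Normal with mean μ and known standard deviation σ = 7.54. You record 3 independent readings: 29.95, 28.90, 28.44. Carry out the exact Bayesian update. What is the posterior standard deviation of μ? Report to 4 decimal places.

4.0927

For Normal data with known variance σ², a Normal(μ₀, σ₀²) prior on μ is conjugate. Posterior precision = 1/σ₀² + n/σ²; posterior mean is the precision-weighted average of μ₀ and x̄.
σ₀² = 12.01² = 144.2401, σ² = 7.54² = 56.8516; σ² + n·σ₀² = 56.8516 + 3·144.2401 = 489.5719.
Posterior precision = 1/σ₀² + n/σ² = 1/144.2401 + 3/56.8516 = (σ² + n·σ₀²)/(σ₀²σ²) = 489.5719/(144.2401·56.8516); posterior variance σₙ² = σ₀²σ²/(σ² + n·σ₀²) = 144.2401·56.8516/489.5719 = 16.749900.
Posterior SD = √σₙ² = √(144.2401·56.8516/489.5719) = 4.0927.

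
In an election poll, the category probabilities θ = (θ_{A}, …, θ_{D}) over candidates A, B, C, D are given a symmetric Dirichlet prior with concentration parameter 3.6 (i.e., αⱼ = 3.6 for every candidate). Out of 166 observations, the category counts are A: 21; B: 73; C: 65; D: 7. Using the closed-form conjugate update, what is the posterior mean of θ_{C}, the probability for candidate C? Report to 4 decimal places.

0.3803

The Dirichlet prior is conjugate to the Multinomial likelihood: each posterior αⱼ = prior αⱼ + observed count nⱼ.
Posterior concentration: (24.6, 76.6, 68.6, 10.6), total = 180.4.
E[θ_{C}|data] = α_{C}/Σα = 68.6/180.4 = 0.3803.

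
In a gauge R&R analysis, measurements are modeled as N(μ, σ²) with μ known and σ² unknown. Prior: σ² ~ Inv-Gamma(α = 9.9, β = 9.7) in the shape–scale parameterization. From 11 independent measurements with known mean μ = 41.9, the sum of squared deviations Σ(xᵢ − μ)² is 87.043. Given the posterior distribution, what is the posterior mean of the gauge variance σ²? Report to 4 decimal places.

3.6959

With known mean μ and an Inverse-Gamma(α, β) prior on σ², the Normal likelihood is conjugate: posterior is Inv-Gamma(α + n/2, β + Σ(xᵢ−μ)²/2).
Posterior: Inv-Gamma(9.9 + 11/2, 9.7 + 87.043/2) = Inv-Gamma(15.40, 53.2215).
E[σ²|data] = β/(α−1) = 53.2215/14.40 = 3.6959.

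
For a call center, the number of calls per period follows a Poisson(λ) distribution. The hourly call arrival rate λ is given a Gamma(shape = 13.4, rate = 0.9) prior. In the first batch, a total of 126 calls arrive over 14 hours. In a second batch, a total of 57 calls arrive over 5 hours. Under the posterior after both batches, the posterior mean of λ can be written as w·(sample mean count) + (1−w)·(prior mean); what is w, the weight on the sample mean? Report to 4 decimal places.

0.9548

With a Gamma(shape α, rate β) prior, the Poisson likelihood is conjugate: the posterior is Gamma(α + ΣXᵢ, β + n).
Total number of hours: n = 14 + 5 = 19.
Posterior mean = (α₀+S)/(β₀+n) = [n/(β₀+n)]·(S/n) + [β₀/(β₀+n)]·(α₀/β₀), so only n and β₀ enter the weight.
Weight on data w = n/(β₀+n) = 19/(0.9+19) = 19/19.9 = 0.9548.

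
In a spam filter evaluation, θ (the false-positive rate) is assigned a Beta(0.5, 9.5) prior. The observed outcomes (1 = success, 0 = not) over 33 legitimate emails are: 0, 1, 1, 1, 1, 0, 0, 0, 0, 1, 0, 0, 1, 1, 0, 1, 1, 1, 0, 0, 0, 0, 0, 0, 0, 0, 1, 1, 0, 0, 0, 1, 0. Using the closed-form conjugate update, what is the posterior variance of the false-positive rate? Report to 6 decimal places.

0.004895

The Beta prior is conjugate to a Binomial/Bernoulli likelihood; the update adds successes to α and failures to β.
Posterior: Beta(α+k, β+n−k) = Beta(0.5+13, 9.5+20) = Beta(13.5, 29.5).
Var = αβ/((α+β)²(α+β+1)) = 13.5·29.5/(43.0²·44.0) = 0.004895.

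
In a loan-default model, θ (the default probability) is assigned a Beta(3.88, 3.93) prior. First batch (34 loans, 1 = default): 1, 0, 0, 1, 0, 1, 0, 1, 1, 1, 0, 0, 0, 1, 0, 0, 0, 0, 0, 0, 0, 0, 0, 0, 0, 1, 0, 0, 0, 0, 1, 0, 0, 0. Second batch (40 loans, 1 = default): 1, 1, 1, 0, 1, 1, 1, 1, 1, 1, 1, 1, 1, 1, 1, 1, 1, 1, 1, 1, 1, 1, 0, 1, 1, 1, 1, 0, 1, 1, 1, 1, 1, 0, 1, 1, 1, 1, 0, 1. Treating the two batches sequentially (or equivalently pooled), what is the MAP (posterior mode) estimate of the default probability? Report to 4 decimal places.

The Beta prior is conjugate to a Binomial/Bernoulli likelihood; the update adds successes to α and failures to β.
After batch 1: Beta(3.88+9, 3.93+25) = Beta(12.88, 28.93).
After batch 2: Beta(12.88+35, 28.93+5) = Beta(47.88, 33.93).
Mode of Beta(a,b) for a,b>1 is (a−1)/(a+b−2) = 46.88/79.81 = 0.5874.

0.5874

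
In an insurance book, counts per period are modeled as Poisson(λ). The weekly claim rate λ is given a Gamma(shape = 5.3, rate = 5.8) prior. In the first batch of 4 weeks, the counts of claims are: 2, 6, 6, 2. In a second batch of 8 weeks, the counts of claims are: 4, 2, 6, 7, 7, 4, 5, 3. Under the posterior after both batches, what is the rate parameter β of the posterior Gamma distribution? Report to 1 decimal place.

17.8

With a Gamma(shape α, rate β) prior, the Poisson likelihood is conjugate: the posterior is Gamma(α + ΣXᵢ, β + n).
Batch 1: sum of counts S = 16 over n = 4 weeks.
After batch 1: Gamma(α+S, β+n) = Gamma(5.3+16, 5.8+4) = Gamma(21.3, 9.8).
Batch 2: sum of counts S = 38 over n = 8 weeks.
After batch 2: Gamma(α+S, β+n) = Gamma(21.3+38, 9.8+8) = Gamma(59.3, 17.8).
Posterior β = 17.8.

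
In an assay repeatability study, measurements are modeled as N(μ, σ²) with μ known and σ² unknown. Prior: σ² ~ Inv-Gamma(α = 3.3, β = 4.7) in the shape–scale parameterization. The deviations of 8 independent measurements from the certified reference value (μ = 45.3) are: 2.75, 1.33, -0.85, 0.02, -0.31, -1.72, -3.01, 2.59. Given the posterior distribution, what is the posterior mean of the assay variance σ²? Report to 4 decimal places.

With known mean μ and an Inverse-Gamma(α, β) prior on σ², the Normal likelihood is conjugate: posterior is Inv-Gamma(α + n/2, β + Σ(xᵢ−μ)²/2).
Σ(xᵢ−μ)² = (2.75)² + (1.33)² + (-0.85)² + (0.02)² + (-0.31)² + (-1.72)² + (-3.01)² + (2.59)² = 28.8770.
Posterior: Inv-Gamma(3.3 + 8/2, 4.7 + 28.8770/2) = Inv-Gamma(7.30, 19.13850).
E[σ²|data] = β/(α−1) = 19.13850/6.30 = 3.0379.

3.0379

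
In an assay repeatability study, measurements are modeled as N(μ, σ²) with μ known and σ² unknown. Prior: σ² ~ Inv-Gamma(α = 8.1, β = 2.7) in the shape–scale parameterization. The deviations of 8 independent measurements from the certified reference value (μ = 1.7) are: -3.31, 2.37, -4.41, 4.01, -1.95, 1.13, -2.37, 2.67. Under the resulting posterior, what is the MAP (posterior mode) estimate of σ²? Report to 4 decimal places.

With known mean μ and an Inverse-Gamma(α, β) prior on σ², the Normal likelihood is conjugate: posterior is Inv-Gamma(α + n/2, β + Σ(xᵢ−μ)²/2).
Σ(xᵢ−μ)² = (-3.31)² + (2.37)² + (-4.41)² + (4.01)² + (-1.95)² + (1.13)² + (-2.37)² + (2.67)² = 69.9264.
Posterior: Inv-Gamma(8.1 + 8/2, 2.7 + 69.9264/2) = Inv-Gamma(12.10, 37.66320).
Mode = β/(α+1) = 37.66320/13.10 = 2.8751.

2.8751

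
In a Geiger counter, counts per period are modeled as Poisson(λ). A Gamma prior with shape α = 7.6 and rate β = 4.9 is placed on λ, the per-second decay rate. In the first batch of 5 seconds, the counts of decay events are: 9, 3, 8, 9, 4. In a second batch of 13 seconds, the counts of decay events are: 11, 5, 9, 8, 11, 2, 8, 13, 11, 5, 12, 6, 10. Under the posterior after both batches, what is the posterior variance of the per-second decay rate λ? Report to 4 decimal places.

0.2891

With a Gamma(shape α, rate β) prior, the Poisson likelihood is conjugate: the posterior is Gamma(α + ΣXᵢ, β + n).
Batch 1: sum of counts S = 33 over n = 5 seconds.
After batch 1: Gamma(α+S, β+n) = Gamma(7.6+33, 4.9+5) = Gamma(40.6, 9.9).
Batch 2: sum of counts S = 111 over n = 13 seconds.
After batch 2: Gamma(α+S, β+n) = Gamma(40.6+111, 9.9+13) = Gamma(151.6, 22.9).
Var = α/β² = 151.6/22.9² = 0.2891.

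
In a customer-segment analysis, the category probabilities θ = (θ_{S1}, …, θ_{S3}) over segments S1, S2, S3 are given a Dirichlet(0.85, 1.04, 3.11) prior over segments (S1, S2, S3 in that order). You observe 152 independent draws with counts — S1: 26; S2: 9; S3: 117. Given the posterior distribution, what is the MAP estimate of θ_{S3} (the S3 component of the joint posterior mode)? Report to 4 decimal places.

0.7734

The Dirichlet prior is conjugate to the Multinomial likelihood: each posterior αⱼ = prior αⱼ + observed count nⱼ.
Posterior concentration: (26.85, 10.04, 120.11), total = 157.00.
Joint mode component: (α_{S3}−1)/(Σα−K) = 119.11/154.00 = 0.7734.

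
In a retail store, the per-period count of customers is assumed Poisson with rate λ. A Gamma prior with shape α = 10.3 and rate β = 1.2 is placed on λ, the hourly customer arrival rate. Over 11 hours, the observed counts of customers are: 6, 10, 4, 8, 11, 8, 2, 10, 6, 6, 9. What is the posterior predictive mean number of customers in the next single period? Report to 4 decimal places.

7.4016

With a Gamma(shape α, rate β) prior, the Poisson likelihood is conjugate: the posterior is Gamma(α + ΣXᵢ, β + n).
Sum of counts S = 80 over n = 11 hours.
Posterior: Gamma(α+S, β+n) = Gamma(10.3+80, 1.2+11) = Gamma(90.3, 12.2).
The predictive distribution for one future period is NegBinom with mean α/β = 7.4016.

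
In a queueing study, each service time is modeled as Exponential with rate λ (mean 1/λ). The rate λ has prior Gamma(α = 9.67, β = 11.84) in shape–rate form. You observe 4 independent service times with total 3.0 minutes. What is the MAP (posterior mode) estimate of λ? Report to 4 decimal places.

0.8538

With a Gamma(shape α, rate β) prior on the exponential rate λ, the posterior after n observations with total T = Σxᵢ is Gamma(α+n, β+T).
Posterior: Gamma(9.67+4, 11.84+3.0) = Gamma(13.67, 14.84).
Mode = (α−1)/β = 0.8538.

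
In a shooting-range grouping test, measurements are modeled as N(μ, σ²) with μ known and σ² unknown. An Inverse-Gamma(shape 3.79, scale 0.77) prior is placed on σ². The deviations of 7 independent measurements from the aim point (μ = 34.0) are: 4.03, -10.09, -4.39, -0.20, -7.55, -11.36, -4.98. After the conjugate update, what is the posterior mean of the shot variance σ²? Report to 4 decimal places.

With known mean μ and an Inverse-Gamma(α, β) prior on σ², the Normal likelihood is conjugate: posterior is Inv-Gamma(α + n/2, β + Σ(xᵢ−μ)²/2).
Σ(xᵢ−μ)² = (4.03)² + (-10.09)² + (-4.39)² + (-0.20)² + (-7.55)² + (-11.36)² + (-4.98)² = 348.2136.
Posterior: Inv-Gamma(3.79 + 7/2, 0.77 + 348.2136/2) = Inv-Gamma(7.29, 174.87680).
E[σ²|data] = β/(α−1) = 174.87680/6.29 = 27.8024.

27.8024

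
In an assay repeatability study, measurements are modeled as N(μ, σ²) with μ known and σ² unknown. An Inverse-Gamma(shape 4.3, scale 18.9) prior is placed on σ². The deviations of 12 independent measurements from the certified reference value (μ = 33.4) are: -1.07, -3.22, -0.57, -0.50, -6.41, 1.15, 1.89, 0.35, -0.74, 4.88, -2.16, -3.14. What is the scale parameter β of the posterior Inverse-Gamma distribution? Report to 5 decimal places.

67.44030

With known mean μ and an Inverse-Gamma(α, β) prior on σ², the Normal likelihood is conjugate: posterior is Inv-Gamma(α + n/2, β + Σ(xᵢ−μ)²/2).
Σ(xᵢ−μ)² = (-1.07)² + (-3.22)² + (-0.57)² + (-0.50)² + (-6.41)² + (1.15)² + (1.89)² + (0.35)² + (-0.74)² + (4.88)² + (-2.16)² + (-3.14)² = 97.0806.
Posterior: Inv-Gamma(4.3 + 12/2, 18.9 + 97.0806/2) = Inv-Gamma(10.30, 67.44030).
Posterior β = 67.44030.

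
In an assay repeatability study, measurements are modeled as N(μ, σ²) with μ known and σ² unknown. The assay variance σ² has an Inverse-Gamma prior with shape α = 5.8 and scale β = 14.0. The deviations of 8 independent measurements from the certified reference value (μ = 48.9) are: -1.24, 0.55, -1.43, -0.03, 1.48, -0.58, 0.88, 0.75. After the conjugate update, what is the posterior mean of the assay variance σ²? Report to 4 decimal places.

With known mean μ and an Inverse-Gamma(α, β) prior on σ², the Normal likelihood is conjugate: posterior is Inv-Gamma(α + n/2, β + Σ(xᵢ−μ)²/2).
Σ(xᵢ−μ)² = (-1.24)² + (0.55)² + (-1.43)² + (-0.03)² + (1.48)² + (-0.58)² + (0.88)² + (0.75)² = 7.7496.
Posterior: Inv-Gamma(5.8 + 8/2, 14.0 + 7.7496/2) = Inv-Gamma(9.80, 17.87480).
E[σ²|data] = β/(α−1) = 17.87480/8.80 = 2.0312.

2.0312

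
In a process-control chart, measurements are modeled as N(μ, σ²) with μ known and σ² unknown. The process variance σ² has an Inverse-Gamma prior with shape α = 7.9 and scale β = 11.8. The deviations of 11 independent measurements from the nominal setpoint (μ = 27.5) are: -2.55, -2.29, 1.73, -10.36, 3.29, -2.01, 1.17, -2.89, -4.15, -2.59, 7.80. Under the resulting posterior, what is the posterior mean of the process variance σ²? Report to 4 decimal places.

With known mean μ and an Inverse-Gamma(α, β) prior on σ², the Normal likelihood is conjugate: posterior is Inv-Gamma(α + n/2, β + Σ(xᵢ−μ)²/2).
Σ(xᵢ−μ)² = (-2.55)² + (-2.29)² + (1.73)² + (-10.36)² + (3.29)² + (-2.01)² + (1.17)² + (-2.89)² + (-4.15)² + (-2.59)² + (7.80)² = 231.4249.
Posterior: Inv-Gamma(7.9 + 11/2, 11.8 + 231.4249/2) = Inv-Gamma(13.40, 127.51245).
E[σ²|data] = β/(α−1) = 127.51245/12.40 = 10.2833.

10.2833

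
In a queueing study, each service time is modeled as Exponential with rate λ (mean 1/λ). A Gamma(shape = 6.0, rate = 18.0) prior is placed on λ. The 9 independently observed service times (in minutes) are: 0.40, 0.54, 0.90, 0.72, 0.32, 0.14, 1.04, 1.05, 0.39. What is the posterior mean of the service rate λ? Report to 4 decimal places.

0.6383

With a Gamma(shape α, rate β) prior on the exponential rate λ, the posterior after n observations with total T = Σxᵢ is Gamma(α+n, β+T).
Sum of observations T = 5.50 minutes; n = 9.
Posterior: Gamma(6.0+9, 18.0+5.50) = Gamma(15.0, 23.50).
Posterior mean of λ = α/β = 15.0/23.50 = 0.6383.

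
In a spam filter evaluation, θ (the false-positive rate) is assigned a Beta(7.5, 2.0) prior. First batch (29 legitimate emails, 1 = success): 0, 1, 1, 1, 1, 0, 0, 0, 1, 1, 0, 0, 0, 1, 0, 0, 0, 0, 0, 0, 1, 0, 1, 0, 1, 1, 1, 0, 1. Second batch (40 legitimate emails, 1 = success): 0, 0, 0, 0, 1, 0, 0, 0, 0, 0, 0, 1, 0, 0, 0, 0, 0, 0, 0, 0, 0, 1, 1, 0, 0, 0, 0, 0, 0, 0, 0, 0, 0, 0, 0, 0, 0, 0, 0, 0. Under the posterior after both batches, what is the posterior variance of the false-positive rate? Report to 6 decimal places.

0.002701

The Beta prior is conjugate to a Binomial/Bernoulli likelihood; the update adds successes to α and failures to β.
After batch 1: Beta(7.5+13, 2.0+16) = Beta(20.5, 18.0).
After batch 2: Beta(20.5+4, 18.0+36) = Beta(24.5, 54.0).
Var = αβ/((α+β)²(α+β+1)) = 24.5·54.0/(78.5²·79.5) = 0.002701.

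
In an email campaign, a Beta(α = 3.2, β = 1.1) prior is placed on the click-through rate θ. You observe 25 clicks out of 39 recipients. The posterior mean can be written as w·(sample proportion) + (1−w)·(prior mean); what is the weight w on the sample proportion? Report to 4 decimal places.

The Beta prior is conjugate to a Binomial/Bernoulli likelihood; the update adds successes to α and failures to β.
Posterior mean = (α₀+k)/(α₀+β₀+n) = [n/(α₀+β₀+n)]·(k/n) + [(α₀+β₀)/(α₀+β₀+n)]·α₀/(α₀+β₀), so only n and the prior enter the weight.
The weight on the data is w = n/(α₀+β₀+n) = 39/(3.2+1.1+39) = 39/43.3 = 0.9007.

0.9007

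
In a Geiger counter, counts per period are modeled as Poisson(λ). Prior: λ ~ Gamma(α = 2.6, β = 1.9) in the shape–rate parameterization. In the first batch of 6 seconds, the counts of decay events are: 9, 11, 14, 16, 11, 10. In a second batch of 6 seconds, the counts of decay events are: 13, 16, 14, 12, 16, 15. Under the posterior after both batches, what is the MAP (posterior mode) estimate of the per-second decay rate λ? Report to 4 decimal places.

11.4101

With a Gamma(shape α, rate β) prior, the Poisson likelihood is conjugate: the posterior is Gamma(α + ΣXᵢ, β + n).
Batch 1: sum of counts S = 71 over n = 6 seconds.
After batch 1: Gamma(α+S, β+n) = Gamma(2.6+71, 1.9+6) = Gamma(73.6, 7.9).
Batch 2: sum of counts S = 86 over n = 6 seconds.
After batch 2: Gamma(α+S, β+n) = Gamma(73.6+86, 7.9+6) = Gamma(159.6, 13.9).
Mode of Gamma(α,β) for α≥1 is (α−1)/β = 158.6/13.9 = 11.4101.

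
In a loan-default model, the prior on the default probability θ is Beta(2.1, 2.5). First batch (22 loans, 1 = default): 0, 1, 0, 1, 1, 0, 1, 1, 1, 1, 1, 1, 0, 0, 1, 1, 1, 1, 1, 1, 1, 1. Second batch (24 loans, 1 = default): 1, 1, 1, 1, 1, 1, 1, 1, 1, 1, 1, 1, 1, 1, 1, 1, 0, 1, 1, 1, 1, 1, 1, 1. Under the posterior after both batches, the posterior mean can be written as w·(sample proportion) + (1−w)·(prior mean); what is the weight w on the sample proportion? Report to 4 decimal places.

The Beta prior is conjugate to a Binomial/Bernoulli likelihood; the update adds successes to α and failures to β.
Total number of loans: n = 22 + 24 = 46.
Posterior mean = (α₀+k)/(α₀+β₀+n) = [n/(α₀+β₀+n)]·(k/n) + [(α₀+β₀)/(α₀+β₀+n)]·α₀/(α₀+β₀), so only n and the prior enter the weight.
The weight on the data is w = n/(α₀+β₀+n) = 46/(2.1+2.5+46) = 46/50.6 = 0.9091.

0.9091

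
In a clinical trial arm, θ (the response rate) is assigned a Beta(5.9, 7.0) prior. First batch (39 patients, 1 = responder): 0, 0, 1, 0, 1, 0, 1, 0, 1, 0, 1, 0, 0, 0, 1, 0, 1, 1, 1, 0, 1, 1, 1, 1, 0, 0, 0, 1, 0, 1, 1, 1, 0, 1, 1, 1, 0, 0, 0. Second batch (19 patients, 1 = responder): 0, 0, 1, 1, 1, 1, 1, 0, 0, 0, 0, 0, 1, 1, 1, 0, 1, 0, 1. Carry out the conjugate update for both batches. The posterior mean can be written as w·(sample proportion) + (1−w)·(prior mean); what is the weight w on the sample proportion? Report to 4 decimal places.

The Beta prior is conjugate to a Binomial/Bernoulli likelihood; the update adds successes to α and failures to β.
Total number of patients: n = 39 + 19 = 58.
Posterior mean = (α₀+k)/(α₀+β₀+n) = [n/(α₀+β₀+n)]·(k/n) + [(α₀+β₀)/(α₀+β₀+n)]·α₀/(α₀+β₀), so only n and the prior enter the weight.
The weight on the data is w = n/(α₀+β₀+n) = 58/(5.9+7.0+58) = 58/70.9 = 0.8181.

0.8181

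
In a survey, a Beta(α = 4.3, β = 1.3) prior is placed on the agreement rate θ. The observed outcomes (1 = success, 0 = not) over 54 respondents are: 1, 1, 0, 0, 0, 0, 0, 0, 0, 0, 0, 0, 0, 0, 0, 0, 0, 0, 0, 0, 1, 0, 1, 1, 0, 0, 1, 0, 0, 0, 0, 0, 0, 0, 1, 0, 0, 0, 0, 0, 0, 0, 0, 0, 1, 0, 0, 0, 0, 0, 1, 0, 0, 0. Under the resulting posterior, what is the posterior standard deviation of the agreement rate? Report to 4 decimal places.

The Beta prior is conjugate to a Binomial/Bernoulli likelihood; the update adds successes to α and failures to β.
Posterior: Beta(α+k, β+n−k) = Beta(4.3+9, 1.3+45) = Beta(13.3, 46.3).
Var = αβ/((α+β)²(α+β+1)) = 13.3·46.3/(59.6²·60.6) = 0.00286067; SD = √0.00286067 = 0.0535.

0.0535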